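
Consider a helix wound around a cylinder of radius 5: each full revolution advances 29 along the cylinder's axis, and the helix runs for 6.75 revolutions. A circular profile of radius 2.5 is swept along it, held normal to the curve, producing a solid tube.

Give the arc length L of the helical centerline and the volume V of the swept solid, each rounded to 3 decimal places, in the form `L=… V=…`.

L=288.594 V=5666.528

2πR = 2π·5 = 31.415927
per-turn = √(31.415927² + 29²) = √(986.9604 + 841) = √1827.9604 = 42.754654
L = 6.75 × 42.754654 = 288.593915
V = π·2.5² × L = 19.634954 × 288.593915 = 5666.528263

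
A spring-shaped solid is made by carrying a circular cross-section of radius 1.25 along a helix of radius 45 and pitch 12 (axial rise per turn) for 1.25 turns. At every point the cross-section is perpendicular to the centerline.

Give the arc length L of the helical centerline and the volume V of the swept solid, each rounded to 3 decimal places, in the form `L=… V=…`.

L=353.747 V=1736.453

2πR = 2π·45 = 282.743339
per-turn = √(282.743339² + 12²) = √(79943.7956 + 144) = √80087.7956 = 282.997872
L = 1.25 × 282.997872 = 353.747340
V = π·1.25² × L = 4.908739 × 353.747340 = 1736.453196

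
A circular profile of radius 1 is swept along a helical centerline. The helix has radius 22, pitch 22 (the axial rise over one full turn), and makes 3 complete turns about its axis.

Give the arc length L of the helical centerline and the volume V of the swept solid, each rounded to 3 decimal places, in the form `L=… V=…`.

L=419.909 V=1319.185

2πR = 2π·22 = 138.230077
per-turn = √(138.230077² + 22²) = √(19107.5541 + 484) = √19591.5541 = 139.969833
L = 3 × 139.969833 = 419.909499
V = π·1² × L = 3.141593 × 419.909499 = 1319.184596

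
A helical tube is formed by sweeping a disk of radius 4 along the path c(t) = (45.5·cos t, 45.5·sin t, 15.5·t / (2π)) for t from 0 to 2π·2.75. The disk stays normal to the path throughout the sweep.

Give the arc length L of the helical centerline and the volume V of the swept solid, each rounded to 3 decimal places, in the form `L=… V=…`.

L=787.338 V=39575.936

2πR = 2π·45.5 = 285.884931
per-turn = √(285.884931² + 15.5²) = √(81730.1940 + 240.25) = √81970.4440 = 286.304810
L = 2.75 × 286.304810 = 787.338227
V = π·4² × L = 50.265482 × 787.338227 = 39575.935818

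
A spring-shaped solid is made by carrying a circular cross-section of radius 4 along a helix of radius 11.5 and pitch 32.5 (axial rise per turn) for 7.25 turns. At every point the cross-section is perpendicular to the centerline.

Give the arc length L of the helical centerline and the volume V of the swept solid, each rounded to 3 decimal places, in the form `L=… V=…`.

2πR = 2π·11.5 = 72.256631
per-turn = √(72.256631² + 32.5²) = √(5221.0207 + 1056.25) = √6277.2707 = 79.229229
L = 7.25 × 79.229229 = 574.411910
V = π·4² × L = 50.265482 × 574.411910 = 28873.091799

L=574.412 V=28873.092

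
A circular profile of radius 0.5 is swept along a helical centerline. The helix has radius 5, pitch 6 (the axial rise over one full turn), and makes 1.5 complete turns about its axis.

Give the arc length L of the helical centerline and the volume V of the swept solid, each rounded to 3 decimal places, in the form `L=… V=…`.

L=47.976 V=37.680

2πR = 2π·5 = 31.415927
per-turn = √(31.415927² + 6²) = √(986.9604 + 36) = √1022.9604 = 31.983753
L = 1.5 × 31.983753 = 47.975629
V = π·0.5² × L = 0.785398 × 47.975629 = 37.679971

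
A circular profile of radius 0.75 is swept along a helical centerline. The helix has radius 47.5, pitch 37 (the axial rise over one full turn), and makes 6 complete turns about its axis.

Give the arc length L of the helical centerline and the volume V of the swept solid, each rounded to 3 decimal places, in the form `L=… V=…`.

L=1804.416 V=3188.667

2πR = 2π·47.5 = 298.451302
per-turn = √(298.451302² + 37²) = √(89073.1797 + 1369) = √90442.1797 = 300.736063
L = 6 × 300.736063 = 1804.416379
V = π·0.75² × L = 1.767146 × 1804.416379 = 3188.666948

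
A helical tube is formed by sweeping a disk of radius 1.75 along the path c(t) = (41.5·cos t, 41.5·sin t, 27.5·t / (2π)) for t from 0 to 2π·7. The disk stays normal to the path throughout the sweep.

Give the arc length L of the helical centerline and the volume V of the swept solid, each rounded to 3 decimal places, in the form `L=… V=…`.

L=1835.388 V=17658.504

2πR = 2π·41.5 = 260.752190
per-turn = √(260.752190² + 27.5²) = √(67991.7047 + 756.25) = √68747.9547 = 262.198312
L = 7 × 262.198312 = 1835.388183
V = π·1.75² × L = 9.621128 × 1835.388183 = 17658.503721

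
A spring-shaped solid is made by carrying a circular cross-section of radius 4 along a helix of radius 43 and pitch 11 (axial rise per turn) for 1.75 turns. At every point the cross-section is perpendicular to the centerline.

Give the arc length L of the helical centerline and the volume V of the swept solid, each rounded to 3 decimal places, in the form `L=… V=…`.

2πR = 2π·43 = 270.176968
per-turn = √(270.176968² + 11²) = √(72995.5942 + 121) = √73116.5942 = 270.400803
L = 1.75 × 270.400803 = 473.201405
V = π·4² × L = 50.265482 × 473.201405 = 23785.696916

L=473.201 V=23785.697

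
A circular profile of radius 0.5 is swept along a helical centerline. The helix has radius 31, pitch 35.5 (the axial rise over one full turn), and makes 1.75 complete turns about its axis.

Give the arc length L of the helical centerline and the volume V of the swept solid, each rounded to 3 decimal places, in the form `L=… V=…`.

2πR = 2π·31 = 194.778745
per-turn = √(194.778745² + 35.5²) = √(37938.7593 + 1260.25) = √39199.0093 = 197.987397
L = 1.75 × 197.987397 = 346.477945
V = π·0.5² × L = 0.785398 × 346.477945 = 272.123141

L=346.478 V=272.123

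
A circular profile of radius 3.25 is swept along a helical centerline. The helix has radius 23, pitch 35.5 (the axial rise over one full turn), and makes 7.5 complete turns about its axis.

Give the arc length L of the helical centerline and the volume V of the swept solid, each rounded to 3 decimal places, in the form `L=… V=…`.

L=1116.073 V=37034.728

2πR = 2π·23 = 144.513262
per-turn = √(144.513262² + 35.5²) = √(20884.0829 + 1260.25) = √22144.3329 = 148.809720
L = 7.5 × 148.809720 = 1116.072904
V = π·3.25² × L = 33.183072 × 1116.072904 = 37034.727971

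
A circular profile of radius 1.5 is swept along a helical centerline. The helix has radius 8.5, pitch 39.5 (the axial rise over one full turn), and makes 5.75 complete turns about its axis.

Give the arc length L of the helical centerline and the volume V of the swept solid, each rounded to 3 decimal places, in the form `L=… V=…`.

L=381.956 V=2699.888

2πR = 2π·8.5 = 53.407075
per-turn = √(53.407075² + 39.5²) = √(2852.3157 + 1560.25) = √4412.5657 = 66.427146
L = 5.75 × 66.427146 = 381.956087
V = π·1.5² × L = 7.068583 × 381.956087 = 2699.888484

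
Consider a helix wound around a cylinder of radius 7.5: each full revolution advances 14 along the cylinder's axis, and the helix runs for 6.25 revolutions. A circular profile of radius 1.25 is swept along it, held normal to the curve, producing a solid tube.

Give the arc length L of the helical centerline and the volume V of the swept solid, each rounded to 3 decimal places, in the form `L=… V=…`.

L=307.247 V=1508.196

2πR = 2π·7.5 = 47.123890
per-turn = √(47.123890² + 14²) = √(2220.6610 + 196) = √2416.6610 = 49.159546
L = 6.25 × 49.159546 = 307.247164
V = π·1.25² × L = 4.908739 × 307.247164 = 1508.195991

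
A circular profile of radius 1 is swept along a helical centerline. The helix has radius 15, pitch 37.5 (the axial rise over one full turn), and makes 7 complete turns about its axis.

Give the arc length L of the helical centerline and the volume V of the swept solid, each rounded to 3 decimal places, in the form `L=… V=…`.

2πR = 2π·15 = 94.247780
per-turn = √(94.247780² + 37.5²) = √(8882.6440 + 1406.25) = √10288.8940 = 101.434185
L = 7 × 101.434185 = 710.039298
V = π·1² × L = 3.141593 × 710.039298 = 2230.654241

L=710.039 V=2230.654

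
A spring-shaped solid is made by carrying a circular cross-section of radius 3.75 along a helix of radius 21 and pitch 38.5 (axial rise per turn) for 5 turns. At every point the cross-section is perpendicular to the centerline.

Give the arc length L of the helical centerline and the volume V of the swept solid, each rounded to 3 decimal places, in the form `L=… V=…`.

L=687.245 V=30361.558

2πR = 2π·21 = 131.946891
per-turn = √(131.946891² + 38.5²) = √(17409.9822 + 1482.25) = √18892.2322 = 137.449017
L = 5 × 137.449017 = 687.245083
V = π·3.75² × L = 44.178647 × 687.245083 = 30361.557711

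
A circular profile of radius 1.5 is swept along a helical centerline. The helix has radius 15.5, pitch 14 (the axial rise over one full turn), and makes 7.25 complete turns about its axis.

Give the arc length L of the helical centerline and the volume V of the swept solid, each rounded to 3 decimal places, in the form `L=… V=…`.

L=713.331 V=5042.240

2πR = 2π·15.5 = 97.389372
per-turn = √(97.389372² + 14²) = √(9484.6898 + 196) = √9680.6898 = 98.390497
L = 7.25 × 98.390497 = 713.331101
V = π·1.5² × L = 7.068583 × 713.331101 = 5042.240427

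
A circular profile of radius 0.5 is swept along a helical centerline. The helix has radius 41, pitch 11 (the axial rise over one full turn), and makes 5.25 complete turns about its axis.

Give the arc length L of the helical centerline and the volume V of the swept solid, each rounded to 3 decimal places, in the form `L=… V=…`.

L=1353.688 V=1063.184

2πR = 2π·41 = 257.610598
per-turn = √(257.610598² + 11²) = √(66363.2200 + 121) = √66484.2200 = 257.845341
L = 5.25 × 257.845341 = 1353.688041
V = π·0.5² × L = 0.785398 × 1353.688041 = 1063.184102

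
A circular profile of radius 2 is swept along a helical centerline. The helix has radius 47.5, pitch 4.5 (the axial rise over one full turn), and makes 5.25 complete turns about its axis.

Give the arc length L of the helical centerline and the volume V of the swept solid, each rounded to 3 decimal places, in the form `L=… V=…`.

L=1567.047 V=19692.099

2πR = 2π·47.5 = 298.451302
per-turn = √(298.451302² + 4.5²) = √(89073.1797 + 20.25) = √89093.4297 = 298.485225
L = 5.25 × 298.485225 = 1567.047433
V = π·2² × L = 12.566371 × 1567.047433 = 19692.098811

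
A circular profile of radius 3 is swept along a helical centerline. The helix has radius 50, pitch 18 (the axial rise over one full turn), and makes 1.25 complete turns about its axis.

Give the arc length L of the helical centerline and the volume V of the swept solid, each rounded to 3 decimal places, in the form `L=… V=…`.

2πR = 2π·50 = 314.159265
per-turn = √(314.159265² + 18²) = √(98696.0440 + 324) = √99020.0440 = 314.674505
L = 1.25 × 314.674505 = 393.343131
V = π·3² × L = 28.274334 × 393.343131 = 11121.515018

L=393.343 V=11121.515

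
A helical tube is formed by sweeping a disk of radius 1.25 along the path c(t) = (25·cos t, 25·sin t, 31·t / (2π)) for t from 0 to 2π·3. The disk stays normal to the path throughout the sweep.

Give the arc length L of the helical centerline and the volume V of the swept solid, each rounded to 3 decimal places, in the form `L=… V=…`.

2πR = 2π·25 = 157.079633
per-turn = √(157.079633² + 31²) = √(24674.0110 + 961) = √25635.0110 = 160.109372
L = 3 × 160.109372 = 480.328116
V = π·1.25² × L = 4.908739 × 480.328116 = 2357.805126

L=480.328 V=2357.805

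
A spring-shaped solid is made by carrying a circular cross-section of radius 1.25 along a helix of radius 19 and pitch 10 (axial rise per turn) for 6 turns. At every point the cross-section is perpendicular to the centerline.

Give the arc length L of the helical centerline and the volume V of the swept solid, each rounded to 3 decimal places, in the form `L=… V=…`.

2πR = 2π·19 = 119.380521
per-turn = √(119.380521² + 10²) = √(14251.7088 + 100) = √14351.7088 = 119.798618
L = 6 × 119.798618 = 718.791705
V = π·1.25² × L = 4.908739 × 718.791705 = 3528.360531

L=718.792 V=3528.361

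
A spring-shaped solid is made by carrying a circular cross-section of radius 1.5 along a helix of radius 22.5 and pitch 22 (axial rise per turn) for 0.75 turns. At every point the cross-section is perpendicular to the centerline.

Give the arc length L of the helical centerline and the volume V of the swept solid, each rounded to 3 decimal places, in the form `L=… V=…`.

L=107.305 V=758.494

2πR = 2π·22.5 = 141.371669
per-turn = √(141.371669² + 22²) = √(19985.9489 + 484) = √20469.9489 = 143.073229
L = 0.75 × 143.073229 = 107.304922
V = π·1.5² × L = 7.068583 × 107.304922 = 758.493797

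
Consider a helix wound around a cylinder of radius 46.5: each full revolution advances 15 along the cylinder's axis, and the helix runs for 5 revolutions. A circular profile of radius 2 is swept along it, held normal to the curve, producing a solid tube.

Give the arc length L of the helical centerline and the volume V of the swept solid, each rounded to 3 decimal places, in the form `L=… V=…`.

L=1462.765 V=18381.642

2πR = 2π·46.5 = 292.168117
per-turn = √(292.168117² + 15²) = √(85362.2085 + 225) = √85587.2085 = 292.552916
L = 5 × 292.552916 = 1462.764578
V = π·2² × L = 12.566371 × 1462.764578 = 18381.641813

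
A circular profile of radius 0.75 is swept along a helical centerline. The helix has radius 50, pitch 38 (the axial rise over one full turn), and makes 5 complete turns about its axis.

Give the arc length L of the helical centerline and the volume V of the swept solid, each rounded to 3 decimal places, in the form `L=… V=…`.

2πR = 2π·50 = 314.159265
per-turn = √(314.159265² + 38²) = √(98696.0440 + 1444) = √100140.0440 = 316.449118
L = 5 × 316.449118 = 1582.245588
V = π·0.75² × L = 1.767146 × 1582.245588 = 2796.058752

L=1582.246 V=2796.059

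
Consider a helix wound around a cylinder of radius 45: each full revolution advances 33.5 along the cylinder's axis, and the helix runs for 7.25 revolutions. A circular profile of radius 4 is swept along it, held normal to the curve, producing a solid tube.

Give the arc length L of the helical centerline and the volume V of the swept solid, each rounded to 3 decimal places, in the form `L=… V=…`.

L=2064.227 V=103759.377

2πR = 2π·45 = 282.743339
per-turn = √(282.743339² + 33.5²) = √(79943.7956 + 1122.25) = √81066.0456 = 284.720996
L = 7.25 × 284.720996 = 2064.227222
V = π·4² × L = 50.265482 × 2064.227222 = 103759.377220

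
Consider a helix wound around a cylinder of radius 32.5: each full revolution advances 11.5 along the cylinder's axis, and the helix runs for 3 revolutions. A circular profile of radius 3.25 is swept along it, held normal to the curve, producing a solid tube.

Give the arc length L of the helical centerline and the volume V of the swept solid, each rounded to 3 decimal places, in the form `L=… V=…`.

2πR = 2π·32.5 = 204.203522
per-turn = √(204.203522² + 11.5²) = √(41699.0786 + 132.25) = √41831.3286 = 204.527085
L = 3 × 204.527085 = 613.581256
V = π·3.25² × L = 33.183072 × 613.581256 = 20360.511233

L=613.581 V=20360.511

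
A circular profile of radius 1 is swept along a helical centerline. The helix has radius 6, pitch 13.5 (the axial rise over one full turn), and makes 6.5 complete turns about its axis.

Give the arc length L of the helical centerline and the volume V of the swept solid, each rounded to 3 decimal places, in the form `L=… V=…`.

2πR = 2π·6 = 37.699112
per-turn = √(37.699112² + 13.5²) = √(1421.2230 + 182.25) = √1603.4730 = 40.043389
L = 6.5 × 40.043389 = 260.282031
V = π·1² × L = 3.141593 × 260.282031 = 817.700117

L=260.282 V=817.700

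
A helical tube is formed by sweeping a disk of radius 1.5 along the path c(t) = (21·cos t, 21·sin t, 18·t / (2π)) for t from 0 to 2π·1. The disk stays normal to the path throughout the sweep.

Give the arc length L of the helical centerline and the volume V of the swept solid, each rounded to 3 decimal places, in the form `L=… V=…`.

L=133.169 V=941.316

2πR = 2π·21 = 131.946891
per-turn = √(131.946891² + 18²) = √(17409.9822 + 324) = √17733.9822 = 133.168999
L = 1 × 133.168999 = 133.168999
V = π·1.5² × L = 7.068583 × 133.168999 = 941.316182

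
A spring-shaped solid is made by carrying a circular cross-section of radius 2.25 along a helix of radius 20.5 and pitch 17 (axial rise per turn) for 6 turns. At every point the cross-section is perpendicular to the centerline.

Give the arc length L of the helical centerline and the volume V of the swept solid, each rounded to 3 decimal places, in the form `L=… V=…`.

L=779.534 V=12397.950

2πR = 2π·20.5 = 128.805299
per-turn = √(128.805299² + 17²) = √(16590.8050 + 289) = √16879.8050 = 129.922304
L = 6 × 129.922304 = 779.533822
V = π·2.25² × L = 15.904313 × 779.533822 = 12397.949753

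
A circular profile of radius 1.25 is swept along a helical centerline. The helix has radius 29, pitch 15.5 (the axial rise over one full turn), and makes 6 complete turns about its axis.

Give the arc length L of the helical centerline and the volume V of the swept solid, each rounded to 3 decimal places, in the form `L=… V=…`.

L=1097.223 V=5385.979

2πR = 2π·29 = 182.212374
per-turn = √(182.212374² + 15.5²) = √(33201.3492 + 240.25) = √33441.5992 = 182.870444
L = 6 × 182.870444 = 1097.222663
V = π·1.25² × L = 4.908739 × 1097.222663 = 5385.979150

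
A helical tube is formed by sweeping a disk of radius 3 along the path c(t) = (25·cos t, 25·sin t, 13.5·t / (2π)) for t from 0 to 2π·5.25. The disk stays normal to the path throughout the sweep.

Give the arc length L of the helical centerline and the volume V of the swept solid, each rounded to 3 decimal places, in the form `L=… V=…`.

2πR = 2π·25 = 157.079633
per-turn = √(157.079633² + 13.5²) = √(24674.0110 + 182.25) = √24856.2610 = 157.658685
L = 5.25 × 157.658685 = 827.708097
V = π·3² × L = 28.274334 × 827.708097 = 23402.895092

L=827.708 V=23402.895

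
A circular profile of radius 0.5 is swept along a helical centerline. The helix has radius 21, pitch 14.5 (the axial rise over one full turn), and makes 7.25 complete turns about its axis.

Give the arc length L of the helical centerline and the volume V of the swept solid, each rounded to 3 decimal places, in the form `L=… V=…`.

L=962.374 V=755.847

2πR = 2π·21 = 131.946891
per-turn = √(131.946891² + 14.5²) = √(17409.9822 + 210.25) = √17620.2322 = 132.741223
L = 7.25 × 132.741223 = 962.373863
V = π·0.5² × L = 0.785398 × 962.373863 = 755.846665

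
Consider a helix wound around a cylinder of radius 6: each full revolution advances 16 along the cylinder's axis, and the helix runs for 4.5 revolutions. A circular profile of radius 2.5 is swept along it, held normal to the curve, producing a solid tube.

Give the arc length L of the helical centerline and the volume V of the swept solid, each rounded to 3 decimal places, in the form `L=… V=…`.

2πR = 2π·6 = 37.699112
per-turn = √(37.699112² + 16²) = √(1421.2230 + 256) = √1677.2230 = 40.953914
L = 4.5 × 40.953914 = 184.292611
V = π·2.5² × L = 19.634954 × 184.292611 = 3618.576953

L=184.293 V=3618.577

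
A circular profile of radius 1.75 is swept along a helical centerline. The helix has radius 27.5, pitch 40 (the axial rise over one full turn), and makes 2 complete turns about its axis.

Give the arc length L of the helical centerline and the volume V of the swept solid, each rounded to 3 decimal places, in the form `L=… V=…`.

L=354.714 V=3412.751

2πR = 2π·27.5 = 172.787596
per-turn = √(172.787596² + 40²) = √(29855.5533 + 1600) = √31455.5533 = 177.357135
L = 2 × 177.357135 = 354.714270
V = π·1.75² × L = 9.621128 × 354.714270 = 3412.751217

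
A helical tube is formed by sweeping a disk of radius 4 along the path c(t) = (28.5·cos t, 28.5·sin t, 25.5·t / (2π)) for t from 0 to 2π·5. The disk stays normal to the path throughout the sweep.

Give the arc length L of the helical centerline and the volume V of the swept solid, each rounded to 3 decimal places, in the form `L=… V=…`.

L=904.386 V=45459.422

2πR = 2π·28.5 = 179.070781
per-turn = √(179.070781² + 25.5²) = √(32066.3447 + 650.25) = √32716.5947 = 180.877292
L = 5 × 180.877292 = 904.386459
V = π·4² × L = 50.265482 × 904.386459 = 45459.421697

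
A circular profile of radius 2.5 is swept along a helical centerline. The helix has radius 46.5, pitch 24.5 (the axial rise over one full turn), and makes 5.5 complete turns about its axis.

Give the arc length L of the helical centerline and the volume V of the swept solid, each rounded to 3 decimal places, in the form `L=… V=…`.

L=1612.565 V=31662.631

2πR = 2π·46.5 = 292.168117
per-turn = √(292.168117² + 24.5²) = √(85362.2085 + 600.25) = √85962.4585 = 293.193551
L = 5.5 × 293.193551 = 1612.564532
V = π·2.5² × L = 19.634954 × 1612.564532 = 31662.630537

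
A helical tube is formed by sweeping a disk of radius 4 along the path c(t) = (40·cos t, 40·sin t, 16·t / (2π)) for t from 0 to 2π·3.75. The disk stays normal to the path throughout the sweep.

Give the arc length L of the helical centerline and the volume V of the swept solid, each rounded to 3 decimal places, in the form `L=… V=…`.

2πR = 2π·40 = 251.327412
per-turn = √(251.327412² + 16²) = √(63165.4682 + 256) = √63421.4682 = 251.836193
L = 3.75 × 251.836193 = 944.385724
V = π·4² × L = 50.265482 × 944.385724 = 47470.004054

L=944.386 V=47470.004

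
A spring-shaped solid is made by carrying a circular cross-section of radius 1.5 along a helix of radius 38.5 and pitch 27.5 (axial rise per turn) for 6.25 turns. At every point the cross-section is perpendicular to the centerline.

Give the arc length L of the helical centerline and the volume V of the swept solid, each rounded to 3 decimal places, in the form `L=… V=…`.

2πR = 2π·38.5 = 241.902634
per-turn = √(241.902634² + 27.5²) = √(58516.8845 + 756.25) = √59273.1345 = 243.460745
L = 6.25 × 243.460745 = 1521.629658
V = π·1.5² × L = 7.068583 × 1521.629658 = 10755.766249

L=1521.630 V=10755.766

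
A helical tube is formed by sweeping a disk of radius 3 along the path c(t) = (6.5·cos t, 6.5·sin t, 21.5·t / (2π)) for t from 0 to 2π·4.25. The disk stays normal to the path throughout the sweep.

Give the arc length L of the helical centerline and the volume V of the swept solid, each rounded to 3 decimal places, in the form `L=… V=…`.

2πR = 2π·6.5 = 40.840704
per-turn = √(40.840704² + 21.5²) = √(1667.9631 + 462.25) = √2130.2131 = 46.154232
L = 4.25 × 46.154232 = 196.155487
V = π·3² × L = 28.274334 × 196.155487 = 5546.165720

L=196.155 V=5546.166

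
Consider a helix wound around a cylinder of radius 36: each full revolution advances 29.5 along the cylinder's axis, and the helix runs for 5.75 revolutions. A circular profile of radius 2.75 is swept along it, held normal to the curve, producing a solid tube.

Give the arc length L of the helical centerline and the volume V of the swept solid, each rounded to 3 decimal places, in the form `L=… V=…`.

2πR = 2π·36 = 226.194671
per-turn = √(226.194671² + 29.5²) = √(51164.0292 + 870.25) = √52034.2792 = 228.110235
L = 5.75 × 228.110235 = 1311.633850
V = π·2.75² × L = 23.758294 × 1311.633850 = 31162.183210

L=1311.634 V=31162.183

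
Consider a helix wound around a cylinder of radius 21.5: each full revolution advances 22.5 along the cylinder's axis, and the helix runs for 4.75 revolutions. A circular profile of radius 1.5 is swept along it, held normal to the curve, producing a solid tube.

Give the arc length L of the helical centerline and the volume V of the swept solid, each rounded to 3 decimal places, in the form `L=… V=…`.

L=650.510 V=4598.183

2πR = 2π·21.5 = 135.088484
per-turn = √(135.088484² + 22.5²) = √(18248.8985 + 506.25) = √18755.1485 = 136.949438
L = 4.75 × 136.949438 = 650.509830
V = π·1.5² × L = 7.068583 × 650.509830 = 4598.183032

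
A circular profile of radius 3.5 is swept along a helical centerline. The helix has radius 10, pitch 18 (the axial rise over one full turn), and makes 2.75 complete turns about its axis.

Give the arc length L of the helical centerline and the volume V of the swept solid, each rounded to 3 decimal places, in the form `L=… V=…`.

L=179.738 V=6917.135

2πR = 2π·10 = 62.831853
per-turn = √(62.831853² + 18²) = √(3947.8418 + 324) = √4271.8418 = 65.359328
L = 2.75 × 65.359328 = 179.738152
V = π·3.5² × L = 38.484510 × 179.738152 = 6917.134712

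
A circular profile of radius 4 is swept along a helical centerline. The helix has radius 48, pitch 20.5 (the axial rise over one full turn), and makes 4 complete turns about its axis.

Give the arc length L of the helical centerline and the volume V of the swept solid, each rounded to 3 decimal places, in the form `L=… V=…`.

2πR = 2π·48 = 301.592895
per-turn = √(301.592895² + 20.5²) = √(90958.2742 + 420.25) = √91378.5242 = 302.288809
L = 4 × 302.288809 = 1209.155237
V = π·4² × L = 50.265482 × 1209.155237 = 60778.771341

L=1209.155 V=60778.771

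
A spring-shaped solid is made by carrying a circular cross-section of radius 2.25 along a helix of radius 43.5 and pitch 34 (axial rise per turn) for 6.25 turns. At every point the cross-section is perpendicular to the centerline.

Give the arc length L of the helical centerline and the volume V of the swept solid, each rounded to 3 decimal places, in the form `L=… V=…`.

2πR = 2π·43.5 = 273.318561
per-turn = √(273.318561² + 34²) = √(74703.0357 + 1156) = √75859.0357 = 275.425191
L = 6.25 × 275.425191 = 1721.407442
V = π·2.25² × L = 15.904313 × 1721.407442 = 27377.802434

L=1721.407 V=27377.802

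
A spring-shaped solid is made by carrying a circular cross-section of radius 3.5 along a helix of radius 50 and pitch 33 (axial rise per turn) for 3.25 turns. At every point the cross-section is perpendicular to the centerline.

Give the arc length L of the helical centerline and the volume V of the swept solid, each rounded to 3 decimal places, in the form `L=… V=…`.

L=1026.635 V=39509.547

2πR = 2π·50 = 314.159265
per-turn = √(314.159265² + 33²) = √(98696.0440 + 1089) = √99785.0440 = 315.887708
L = 3.25 × 315.887708 = 1026.635051
V = π·3.5² × L = 38.484510 × 1026.635051 = 39509.546882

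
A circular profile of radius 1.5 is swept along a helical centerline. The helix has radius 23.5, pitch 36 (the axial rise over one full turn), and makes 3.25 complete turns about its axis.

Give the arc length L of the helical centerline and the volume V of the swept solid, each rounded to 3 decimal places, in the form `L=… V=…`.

2πR = 2π·23.5 = 147.654855
per-turn = √(147.654855² + 36²) = √(21801.9561 + 1296) = √23097.9561 = 151.980118
L = 3.25 × 151.980118 = 493.935382
V = π·1.5² × L = 7.068583 × 493.935382 = 3491.423476

L=493.935 V=3491.423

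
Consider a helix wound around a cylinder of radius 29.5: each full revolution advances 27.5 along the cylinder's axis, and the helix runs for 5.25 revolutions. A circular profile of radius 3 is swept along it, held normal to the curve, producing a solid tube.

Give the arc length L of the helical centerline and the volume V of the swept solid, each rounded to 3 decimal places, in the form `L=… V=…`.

2πR = 2π·29.5 = 185.353967
per-turn = √(185.353967² + 27.5²) = √(34356.0929 + 756.25) = √35112.3429 = 187.382878
L = 5.25 × 187.382878 = 983.760109
V = π·3² × L = 28.274334 × 983.760109 = 27815.161777

L=983.760 V=27815.162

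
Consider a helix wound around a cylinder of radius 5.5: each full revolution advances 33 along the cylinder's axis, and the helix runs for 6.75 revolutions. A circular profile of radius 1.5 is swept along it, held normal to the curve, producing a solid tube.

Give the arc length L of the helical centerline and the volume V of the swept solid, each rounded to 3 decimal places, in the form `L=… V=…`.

L=322.536 V=2279.871

2πR = 2π·5.5 = 34.557519
per-turn = √(34.557519² + 33²) = √(1194.2221 + 1089) = √2283.2221 = 47.783074
L = 6.75 × 47.783074 = 322.535747
V = π·1.5² × L = 7.068583 × 322.535747 = 2279.870853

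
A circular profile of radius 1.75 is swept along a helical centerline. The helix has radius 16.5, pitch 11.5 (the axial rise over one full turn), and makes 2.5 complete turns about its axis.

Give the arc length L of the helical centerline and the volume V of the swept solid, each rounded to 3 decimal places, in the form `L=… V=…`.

2πR = 2π·16.5 = 103.672558
per-turn = √(103.672558² + 11.5²) = √(10747.9992 + 132.25) = √10880.2492 = 104.308433
L = 2.5 × 104.308433 = 260.771082
V = π·1.75² × L = 9.621128 × 260.771082 = 2508.911833

L=260.771 V=2508.912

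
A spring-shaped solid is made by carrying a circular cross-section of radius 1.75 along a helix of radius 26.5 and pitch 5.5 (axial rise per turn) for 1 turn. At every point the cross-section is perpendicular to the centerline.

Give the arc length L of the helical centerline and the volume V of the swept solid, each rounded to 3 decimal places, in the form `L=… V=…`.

2πR = 2π·26.5 = 166.504411
per-turn = √(166.504411² + 5.5²) = √(27723.7188 + 30.25) = √27753.9688 = 166.595224
L = 1 × 166.595224 = 166.595224
V = π·1.75² × L = 9.621128 × 166.595224 = 1602.833894

L=166.595 V=1602.834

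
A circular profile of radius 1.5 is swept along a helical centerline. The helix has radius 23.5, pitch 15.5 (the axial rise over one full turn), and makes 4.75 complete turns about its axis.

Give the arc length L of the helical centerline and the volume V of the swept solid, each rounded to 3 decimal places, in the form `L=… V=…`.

2πR = 2π·23.5 = 147.654855
per-turn = √(147.654855² + 15.5²) = √(21801.9561 + 240.25) = √22042.2061 = 148.466178
L = 4.75 × 148.466178 = 705.214347
V = π·1.5² × L = 7.068583 × 705.214347 = 4984.866478

L=705.214 V=4984.866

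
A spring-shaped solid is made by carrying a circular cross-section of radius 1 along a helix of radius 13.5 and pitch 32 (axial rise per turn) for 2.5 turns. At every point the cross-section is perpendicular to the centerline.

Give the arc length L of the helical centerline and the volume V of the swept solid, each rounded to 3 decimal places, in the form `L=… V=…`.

2πR = 2π·13.5 = 84.823002
per-turn = √(84.823002² + 32²) = √(7194.9416 + 1024) = √8218.9416 = 90.658379
L = 2.5 × 90.658379 = 226.645946
V = π·1² × L = 3.141593 × 226.645946 = 712.029240

L=226.646 V=712.029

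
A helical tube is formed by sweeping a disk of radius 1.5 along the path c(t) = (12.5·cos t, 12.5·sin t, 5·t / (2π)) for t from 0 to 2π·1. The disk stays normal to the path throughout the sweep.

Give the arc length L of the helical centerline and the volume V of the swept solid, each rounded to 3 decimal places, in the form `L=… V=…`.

L=78.699 V=556.289

2πR = 2π·12.5 = 78.539816
per-turn = √(78.539816² + 5²) = √(6168.5028 + 25) = √6193.5028 = 78.698810
L = 1 × 78.698810 = 78.698810
V = π·1.5² × L = 7.068583 × 78.698810 = 556.289110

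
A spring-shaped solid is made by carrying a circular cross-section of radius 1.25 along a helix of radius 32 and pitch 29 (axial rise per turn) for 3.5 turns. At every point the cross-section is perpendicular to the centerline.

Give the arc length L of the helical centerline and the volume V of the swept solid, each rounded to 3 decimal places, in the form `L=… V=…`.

L=710.999 V=3490.108

2πR = 2π·32 = 201.061930
per-turn = √(201.061930² + 29²) = √(40425.8996 + 841) = √41266.8996 = 203.142560
L = 3.5 × 203.142560 = 710.998960
V = π·1.25² × L = 4.908739 × 710.998960 = 3490.107981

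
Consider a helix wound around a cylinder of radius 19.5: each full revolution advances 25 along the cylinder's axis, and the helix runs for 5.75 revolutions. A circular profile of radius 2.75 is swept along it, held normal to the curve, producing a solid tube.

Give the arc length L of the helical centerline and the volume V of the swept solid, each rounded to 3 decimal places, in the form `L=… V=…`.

L=719.018 V=17082.649

2πR = 2π·19.5 = 122.522113
per-turn = √(122.522113² + 25²) = √(15011.6683 + 625) = √15636.6683 = 125.046664
L = 5.75 × 125.046664 = 719.018321
V = π·2.75² × L = 23.758294 × 719.018321 = 17082.648972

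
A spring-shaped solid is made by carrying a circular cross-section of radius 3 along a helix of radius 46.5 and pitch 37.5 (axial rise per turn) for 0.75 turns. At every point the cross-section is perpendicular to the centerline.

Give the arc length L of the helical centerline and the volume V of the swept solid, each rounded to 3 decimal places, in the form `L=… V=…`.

L=220.924 V=6246.469

2πR = 2π·46.5 = 292.168117
per-turn = √(292.168117² + 37.5²) = √(85362.2085 + 1406.25) = √86768.4585 = 294.564863
L = 0.75 × 294.564863 = 220.923647
V = π·3² × L = 28.274334 × 220.923647 = 6246.468963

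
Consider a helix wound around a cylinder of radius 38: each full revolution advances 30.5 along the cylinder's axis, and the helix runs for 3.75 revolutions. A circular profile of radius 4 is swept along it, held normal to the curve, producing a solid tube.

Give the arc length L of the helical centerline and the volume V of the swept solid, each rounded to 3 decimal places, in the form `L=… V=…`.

2πR = 2π·38 = 238.761042
per-turn = √(238.761042² + 30.5²) = √(57006.8350 + 930.25) = √57937.0850 = 240.701236
L = 3.75 × 240.701236 = 902.629635
V = π·4² × L = 50.265482 × 902.629635 = 45371.114087

L=902.630 V=45371.114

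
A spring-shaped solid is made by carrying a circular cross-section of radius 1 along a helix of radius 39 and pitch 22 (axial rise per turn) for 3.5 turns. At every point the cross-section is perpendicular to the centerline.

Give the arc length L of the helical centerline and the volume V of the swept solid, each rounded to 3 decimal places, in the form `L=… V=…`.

L=861.104 V=2705.239

2πR = 2π·39 = 245.044227
per-turn = √(245.044227² + 22²) = √(60046.6732 + 484) = √60530.6732 = 246.029822
L = 3.5 × 246.029822 = 861.104376
V = π·1² × L = 3.141593 × 861.104376 = 2705.239182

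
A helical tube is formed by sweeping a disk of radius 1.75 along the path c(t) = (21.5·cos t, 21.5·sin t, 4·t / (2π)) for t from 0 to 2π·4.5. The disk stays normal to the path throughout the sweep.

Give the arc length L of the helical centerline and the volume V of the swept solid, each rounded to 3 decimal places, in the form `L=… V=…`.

2πR = 2π·21.5 = 135.088484
per-turn = √(135.088484² + 4²) = √(18248.8985 + 16) = √18264.8985 = 135.147692
L = 4.5 × 135.147692 = 608.164612
V = π·1.75² × L = 9.621128 × 608.164612 = 5851.229275

L=608.165 V=5851.229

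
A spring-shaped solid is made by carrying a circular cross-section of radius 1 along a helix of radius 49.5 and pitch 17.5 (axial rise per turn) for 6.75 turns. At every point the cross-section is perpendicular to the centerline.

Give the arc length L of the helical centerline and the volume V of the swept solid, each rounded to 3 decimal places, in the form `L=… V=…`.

2πR = 2π·49.5 = 311.017673
per-turn = √(311.017673² + 17.5²) = √(96731.9927 + 306.25) = √97038.2427 = 311.509619
L = 6.75 × 311.509619 = 2102.689928
V = π·1² × L = 3.141593 × 2102.689928 = 6605.795232

L=2102.690 V=6605.795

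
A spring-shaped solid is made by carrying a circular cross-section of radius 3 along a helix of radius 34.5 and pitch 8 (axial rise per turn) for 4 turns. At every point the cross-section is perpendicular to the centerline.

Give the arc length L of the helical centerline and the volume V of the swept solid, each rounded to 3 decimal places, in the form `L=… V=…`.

2πR = 2π·34.5 = 216.769893
per-turn = √(216.769893² + 8²) = √(46989.1866 + 64) = √47053.1866 = 216.917465
L = 4 × 216.917465 = 867.669859
V = π·3² × L = 28.274334 × 867.669859 = 24532.787303

L=867.670 V=24532.787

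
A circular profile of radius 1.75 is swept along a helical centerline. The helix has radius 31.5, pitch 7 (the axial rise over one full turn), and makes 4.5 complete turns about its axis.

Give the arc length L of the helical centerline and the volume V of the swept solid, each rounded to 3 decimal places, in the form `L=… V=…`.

L=891.198 V=8574.333

2πR = 2π·31.5 = 197.920337
per-turn = √(197.920337² + 7²) = √(39172.4599 + 49) = √39221.4599 = 198.044086
L = 4.5 × 198.044086 = 891.198386
V = π·1.75² × L = 9.621128 × 891.198386 = 8574.333296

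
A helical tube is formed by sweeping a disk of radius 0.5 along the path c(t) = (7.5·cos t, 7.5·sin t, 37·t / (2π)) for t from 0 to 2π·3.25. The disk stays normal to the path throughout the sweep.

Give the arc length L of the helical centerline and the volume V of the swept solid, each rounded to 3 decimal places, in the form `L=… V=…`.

2πR = 2π·7.5 = 47.123890
per-turn = √(47.123890² + 37²) = √(2220.6610 + 1369) = √3589.6610 = 59.913780
L = 3.25 × 59.913780 = 194.719784
V = π·0.5² × L = 0.785398 × 194.719784 = 152.932561

L=194.720 V=152.933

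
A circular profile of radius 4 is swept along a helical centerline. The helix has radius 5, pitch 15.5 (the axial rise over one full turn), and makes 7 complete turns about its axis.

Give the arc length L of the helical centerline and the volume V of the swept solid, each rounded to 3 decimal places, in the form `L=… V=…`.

2πR = 2π·5 = 31.415927
per-turn = √(31.415927² + 15.5²) = √(986.9604 + 240.25) = √1227.2104 = 35.031563
L = 7 × 35.031563 = 245.220944
V = π·4² × L = 50.265482 × 245.220944 = 12326.149078

L=245.221 V=12326.149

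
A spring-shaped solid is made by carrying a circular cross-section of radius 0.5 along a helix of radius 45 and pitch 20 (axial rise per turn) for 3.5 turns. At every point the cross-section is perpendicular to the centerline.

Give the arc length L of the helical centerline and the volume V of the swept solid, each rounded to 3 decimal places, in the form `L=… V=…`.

2πR = 2π·45 = 282.743339
per-turn = √(282.743339² + 20²) = √(79943.7956 + 400) = √80343.7956 = 283.449812
L = 3.5 × 283.449812 = 992.074340
V = π·0.5² × L = 0.785398 × 992.074340 = 779.173365

L=992.074 V=779.173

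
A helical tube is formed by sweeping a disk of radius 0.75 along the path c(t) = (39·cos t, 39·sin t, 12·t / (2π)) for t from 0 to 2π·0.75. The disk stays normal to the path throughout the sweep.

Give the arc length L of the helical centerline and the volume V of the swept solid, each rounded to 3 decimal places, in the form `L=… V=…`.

2πR = 2π·39 = 245.044227
per-turn = √(245.044227² + 12²) = √(60046.6732 + 144) = √60190.6732 = 245.337876
L = 0.75 × 245.337876 = 184.003407
V = π·0.75² × L = 1.767146 × 184.003407 = 325.160860

L=184.003 V=325.161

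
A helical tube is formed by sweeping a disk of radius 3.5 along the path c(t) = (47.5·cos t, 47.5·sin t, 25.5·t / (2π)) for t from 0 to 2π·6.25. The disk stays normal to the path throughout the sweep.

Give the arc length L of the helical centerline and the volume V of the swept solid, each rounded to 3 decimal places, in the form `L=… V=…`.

L=1872.117 V=72047.499

2πR = 2π·47.5 = 298.451302
per-turn = √(298.451302² + 25.5²) = √(89073.1797 + 650.25) = √89723.4297 = 299.538695
L = 6.25 × 299.538695 = 1872.116843
V = π·3.5² × L = 38.484510 × 1872.116843 = 72047.499373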